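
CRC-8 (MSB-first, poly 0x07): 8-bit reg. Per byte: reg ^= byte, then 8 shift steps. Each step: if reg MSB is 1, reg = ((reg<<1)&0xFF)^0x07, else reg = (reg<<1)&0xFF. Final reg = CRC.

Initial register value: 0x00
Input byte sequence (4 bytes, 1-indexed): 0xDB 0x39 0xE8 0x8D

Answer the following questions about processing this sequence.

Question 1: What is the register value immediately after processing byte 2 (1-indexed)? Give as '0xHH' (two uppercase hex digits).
After byte 1 (0xDB): reg=0x0F
After byte 2 (0x39): reg=0x82

Answer: 0x82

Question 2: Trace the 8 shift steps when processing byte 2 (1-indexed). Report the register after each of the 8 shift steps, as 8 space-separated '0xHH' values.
Answer: 0x6C 0xD8 0xB7 0x69 0xD2 0xA3 0x41 0x82

Derivation:
After byte 1 (0xDB): reg=0x0F
Register before byte 2: 0x0F
After XOR with byte 0x39: 0x36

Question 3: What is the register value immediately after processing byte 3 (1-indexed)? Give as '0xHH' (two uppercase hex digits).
Answer: 0x11

Derivation:
After byte 1 (0xDB): reg=0x0F
After byte 2 (0x39): reg=0x82
After byte 3 (0xE8): reg=0x11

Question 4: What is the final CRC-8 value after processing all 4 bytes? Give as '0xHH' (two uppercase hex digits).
Answer: 0xDD

Derivation:
After byte 1 (0xDB): reg=0x0F
After byte 2 (0x39): reg=0x82
After byte 3 (0xE8): reg=0x11
After byte 4 (0x8D): reg=0xDD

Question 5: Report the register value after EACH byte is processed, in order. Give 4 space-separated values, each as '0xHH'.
0x0F 0x82 0x11 0xDD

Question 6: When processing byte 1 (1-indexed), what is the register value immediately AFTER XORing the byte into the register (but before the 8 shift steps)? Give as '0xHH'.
Register before byte 1: 0x00
Byte 1: 0xDB
0x00 XOR 0xDB = 0xDB

Answer: 0xDB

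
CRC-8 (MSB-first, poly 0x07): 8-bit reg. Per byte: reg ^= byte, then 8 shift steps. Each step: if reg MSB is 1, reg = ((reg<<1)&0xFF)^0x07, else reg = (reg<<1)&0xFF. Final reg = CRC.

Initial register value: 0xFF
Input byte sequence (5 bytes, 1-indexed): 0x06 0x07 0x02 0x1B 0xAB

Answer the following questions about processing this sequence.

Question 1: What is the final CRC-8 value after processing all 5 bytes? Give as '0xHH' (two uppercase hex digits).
After byte 1 (0x06): reg=0xE1
After byte 2 (0x07): reg=0xBC
After byte 3 (0x02): reg=0x33
After byte 4 (0x1B): reg=0xD8
After byte 5 (0xAB): reg=0x5E

Answer: 0x5E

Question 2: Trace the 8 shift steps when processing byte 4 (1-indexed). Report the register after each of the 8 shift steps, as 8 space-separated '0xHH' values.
Answer: 0x50 0xA0 0x47 0x8E 0x1B 0x36 0x6C 0xD8

Derivation:
After byte 1 (0x06): reg=0xE1
After byte 2 (0x07): reg=0xBC
After byte 3 (0x02): reg=0x33
Register before byte 4: 0x33
After XOR with byte 0x1B: 0x28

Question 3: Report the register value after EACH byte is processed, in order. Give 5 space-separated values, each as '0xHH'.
0xE1 0xBC 0x33 0xD8 0x5E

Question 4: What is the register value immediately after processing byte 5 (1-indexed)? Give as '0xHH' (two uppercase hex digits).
After byte 1 (0x06): reg=0xE1
After byte 2 (0x07): reg=0xBC
After byte 3 (0x02): reg=0x33
After byte 4 (0x1B): reg=0xD8
After byte 5 (0xAB): reg=0x5E

Answer: 0x5E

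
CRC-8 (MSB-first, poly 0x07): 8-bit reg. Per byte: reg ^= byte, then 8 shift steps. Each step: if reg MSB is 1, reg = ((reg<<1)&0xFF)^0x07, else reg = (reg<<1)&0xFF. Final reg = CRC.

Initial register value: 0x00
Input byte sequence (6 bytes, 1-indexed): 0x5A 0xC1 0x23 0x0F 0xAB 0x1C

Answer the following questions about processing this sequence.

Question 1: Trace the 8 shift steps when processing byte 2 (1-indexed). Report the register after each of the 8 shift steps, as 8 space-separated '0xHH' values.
After byte 1 (0x5A): reg=0x81
Register before byte 2: 0x81
After XOR with byte 0xC1: 0x40

Answer: 0x80 0x07 0x0E 0x1C 0x38 0x70 0xE0 0xC7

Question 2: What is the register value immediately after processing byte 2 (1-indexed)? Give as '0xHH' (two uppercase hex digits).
After byte 1 (0x5A): reg=0x81
After byte 2 (0xC1): reg=0xC7

Answer: 0xC7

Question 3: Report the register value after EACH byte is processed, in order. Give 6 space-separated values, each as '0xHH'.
0x81 0xC7 0xB2 0x3A 0xFE 0xA0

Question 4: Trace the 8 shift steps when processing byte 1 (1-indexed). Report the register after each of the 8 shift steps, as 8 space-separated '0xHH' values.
Answer: 0xB4 0x6F 0xDE 0xBB 0x71 0xE2 0xC3 0x81

Derivation:
Register before byte 1: 0x00
After XOR with byte 0x5A: 0x5A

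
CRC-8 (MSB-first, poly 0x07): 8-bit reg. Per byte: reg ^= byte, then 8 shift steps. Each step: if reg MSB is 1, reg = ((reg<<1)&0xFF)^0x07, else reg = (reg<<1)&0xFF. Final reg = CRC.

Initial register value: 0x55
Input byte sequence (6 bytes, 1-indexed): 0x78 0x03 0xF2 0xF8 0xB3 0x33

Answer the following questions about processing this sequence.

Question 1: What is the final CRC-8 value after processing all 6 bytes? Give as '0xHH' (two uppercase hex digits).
Answer: 0xA4

Derivation:
After byte 1 (0x78): reg=0xC3
After byte 2 (0x03): reg=0x4E
After byte 3 (0xF2): reg=0x3D
After byte 4 (0xF8): reg=0x55
After byte 5 (0xB3): reg=0xBC
After byte 6 (0x33): reg=0xA4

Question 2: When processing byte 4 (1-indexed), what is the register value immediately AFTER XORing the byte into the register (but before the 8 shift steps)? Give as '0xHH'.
Answer: 0xC5

Derivation:
Register before byte 4: 0x3D
Byte 4: 0xF8
0x3D XOR 0xF8 = 0xC5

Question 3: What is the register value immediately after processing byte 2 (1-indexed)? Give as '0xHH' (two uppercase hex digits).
After byte 1 (0x78): reg=0xC3
After byte 2 (0x03): reg=0x4E

Answer: 0x4E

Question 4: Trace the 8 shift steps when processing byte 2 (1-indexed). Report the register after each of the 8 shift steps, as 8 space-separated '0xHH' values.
Answer: 0x87 0x09 0x12 0x24 0x48 0x90 0x27 0x4E

Derivation:
After byte 1 (0x78): reg=0xC3
Register before byte 2: 0xC3
After XOR with byte 0x03: 0xC0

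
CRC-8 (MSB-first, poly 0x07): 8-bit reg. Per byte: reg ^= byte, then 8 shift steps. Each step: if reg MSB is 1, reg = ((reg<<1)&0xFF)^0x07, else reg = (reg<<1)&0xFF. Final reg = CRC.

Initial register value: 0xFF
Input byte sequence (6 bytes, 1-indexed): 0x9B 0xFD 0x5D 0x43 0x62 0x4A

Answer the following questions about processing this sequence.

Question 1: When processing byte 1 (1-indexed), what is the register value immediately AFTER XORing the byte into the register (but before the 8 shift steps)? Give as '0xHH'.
Answer: 0x64

Derivation:
Register before byte 1: 0xFF
Byte 1: 0x9B
0xFF XOR 0x9B = 0x64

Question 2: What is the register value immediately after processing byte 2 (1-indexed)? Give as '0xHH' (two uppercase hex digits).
After byte 1 (0x9B): reg=0x3B
After byte 2 (0xFD): reg=0x5C

Answer: 0x5C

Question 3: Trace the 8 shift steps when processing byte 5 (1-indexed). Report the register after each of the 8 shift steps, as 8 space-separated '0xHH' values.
After byte 1 (0x9B): reg=0x3B
After byte 2 (0xFD): reg=0x5C
After byte 3 (0x5D): reg=0x07
After byte 4 (0x43): reg=0xDB
Register before byte 5: 0xDB
After XOR with byte 0x62: 0xB9

Answer: 0x75 0xEA 0xD3 0xA1 0x45 0x8A 0x13 0x26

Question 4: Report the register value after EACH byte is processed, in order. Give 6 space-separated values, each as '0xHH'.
0x3B 0x5C 0x07 0xDB 0x26 0x03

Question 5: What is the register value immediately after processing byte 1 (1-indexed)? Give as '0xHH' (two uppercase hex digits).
After byte 1 (0x9B): reg=0x3B

Answer: 0x3B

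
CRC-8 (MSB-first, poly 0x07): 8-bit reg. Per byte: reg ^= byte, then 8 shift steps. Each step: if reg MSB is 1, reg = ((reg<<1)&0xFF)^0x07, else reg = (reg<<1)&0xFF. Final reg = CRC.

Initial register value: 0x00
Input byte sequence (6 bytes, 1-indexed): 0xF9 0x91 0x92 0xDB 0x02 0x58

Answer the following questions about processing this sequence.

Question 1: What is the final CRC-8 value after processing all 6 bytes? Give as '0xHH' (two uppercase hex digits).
Answer: 0x82

Derivation:
After byte 1 (0xF9): reg=0xE1
After byte 2 (0x91): reg=0x57
After byte 3 (0x92): reg=0x55
After byte 4 (0xDB): reg=0xA3
After byte 5 (0x02): reg=0x6E
After byte 6 (0x58): reg=0x82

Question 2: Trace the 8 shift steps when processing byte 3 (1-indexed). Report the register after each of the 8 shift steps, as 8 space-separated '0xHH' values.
Answer: 0x8D 0x1D 0x3A 0x74 0xE8 0xD7 0xA9 0x55

Derivation:
After byte 1 (0xF9): reg=0xE1
After byte 2 (0x91): reg=0x57
Register before byte 3: 0x57
After XOR with byte 0x92: 0xC5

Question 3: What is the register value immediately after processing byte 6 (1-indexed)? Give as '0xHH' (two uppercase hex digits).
Answer: 0x82

Derivation:
After byte 1 (0xF9): reg=0xE1
After byte 2 (0x91): reg=0x57
After byte 3 (0x92): reg=0x55
After byte 4 (0xDB): reg=0xA3
After byte 5 (0x02): reg=0x6E
After byte 6 (0x58): reg=0x82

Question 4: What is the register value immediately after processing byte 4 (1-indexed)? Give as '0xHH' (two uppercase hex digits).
Answer: 0xA3

Derivation:
After byte 1 (0xF9): reg=0xE1
After byte 2 (0x91): reg=0x57
After byte 3 (0x92): reg=0x55
After byte 4 (0xDB): reg=0xA3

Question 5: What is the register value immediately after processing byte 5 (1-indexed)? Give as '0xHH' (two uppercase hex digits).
After byte 1 (0xF9): reg=0xE1
After byte 2 (0x91): reg=0x57
After byte 3 (0x92): reg=0x55
After byte 4 (0xDB): reg=0xA3
After byte 5 (0x02): reg=0x6E

Answer: 0x6E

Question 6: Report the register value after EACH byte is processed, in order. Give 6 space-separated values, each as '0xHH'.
0xE1 0x57 0x55 0xA3 0x6E 0x82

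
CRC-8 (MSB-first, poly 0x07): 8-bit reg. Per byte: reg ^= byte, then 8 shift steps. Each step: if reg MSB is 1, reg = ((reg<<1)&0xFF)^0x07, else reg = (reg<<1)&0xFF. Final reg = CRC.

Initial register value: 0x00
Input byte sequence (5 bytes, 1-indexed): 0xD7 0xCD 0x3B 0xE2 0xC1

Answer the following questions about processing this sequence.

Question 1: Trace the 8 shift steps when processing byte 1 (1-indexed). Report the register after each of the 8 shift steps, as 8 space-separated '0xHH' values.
Register before byte 1: 0x00
After XOR with byte 0xD7: 0xD7

Answer: 0xA9 0x55 0xAA 0x53 0xA6 0x4B 0x96 0x2B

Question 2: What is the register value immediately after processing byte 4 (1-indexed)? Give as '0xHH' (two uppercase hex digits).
Answer: 0x7D

Derivation:
After byte 1 (0xD7): reg=0x2B
After byte 2 (0xCD): reg=0xBC
After byte 3 (0x3B): reg=0x9C
After byte 4 (0xE2): reg=0x7D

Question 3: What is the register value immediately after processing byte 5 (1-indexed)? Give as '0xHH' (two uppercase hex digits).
Answer: 0x3D

Derivation:
After byte 1 (0xD7): reg=0x2B
After byte 2 (0xCD): reg=0xBC
After byte 3 (0x3B): reg=0x9C
After byte 4 (0xE2): reg=0x7D
After byte 5 (0xC1): reg=0x3D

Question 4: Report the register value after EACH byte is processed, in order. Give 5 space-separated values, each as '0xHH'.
0x2B 0xBC 0x9C 0x7D 0x3D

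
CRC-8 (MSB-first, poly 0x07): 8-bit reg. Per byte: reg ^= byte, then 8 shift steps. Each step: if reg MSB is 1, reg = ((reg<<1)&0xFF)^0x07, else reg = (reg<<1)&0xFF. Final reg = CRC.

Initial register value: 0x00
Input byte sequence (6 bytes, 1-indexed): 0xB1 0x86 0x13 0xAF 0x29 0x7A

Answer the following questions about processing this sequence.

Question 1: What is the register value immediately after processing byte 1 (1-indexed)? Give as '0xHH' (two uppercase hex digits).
After byte 1 (0xB1): reg=0x1E

Answer: 0x1E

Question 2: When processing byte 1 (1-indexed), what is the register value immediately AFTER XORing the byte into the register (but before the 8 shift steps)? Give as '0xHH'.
Answer: 0xB1

Derivation:
Register before byte 1: 0x00
Byte 1: 0xB1
0x00 XOR 0xB1 = 0xB1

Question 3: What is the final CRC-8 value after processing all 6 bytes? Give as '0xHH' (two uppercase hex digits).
After byte 1 (0xB1): reg=0x1E
After byte 2 (0x86): reg=0xC1
After byte 3 (0x13): reg=0x30
After byte 4 (0xAF): reg=0xD4
After byte 5 (0x29): reg=0xFD
After byte 6 (0x7A): reg=0x9C

Answer: 0x9C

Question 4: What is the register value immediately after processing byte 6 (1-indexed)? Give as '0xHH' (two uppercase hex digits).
After byte 1 (0xB1): reg=0x1E
After byte 2 (0x86): reg=0xC1
After byte 3 (0x13): reg=0x30
After byte 4 (0xAF): reg=0xD4
After byte 5 (0x29): reg=0xFD
After byte 6 (0x7A): reg=0x9C

Answer: 0x9C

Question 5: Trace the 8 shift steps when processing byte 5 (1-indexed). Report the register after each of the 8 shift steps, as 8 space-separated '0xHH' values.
After byte 1 (0xB1): reg=0x1E
After byte 2 (0x86): reg=0xC1
After byte 3 (0x13): reg=0x30
After byte 4 (0xAF): reg=0xD4
Register before byte 5: 0xD4
After XOR with byte 0x29: 0xFD

Answer: 0xFD 0xFD 0xFD 0xFD 0xFD 0xFD 0xFD 0xFD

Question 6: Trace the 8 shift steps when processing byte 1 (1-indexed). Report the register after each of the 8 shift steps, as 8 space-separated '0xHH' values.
Answer: 0x65 0xCA 0x93 0x21 0x42 0x84 0x0F 0x1E

Derivation:
Register before byte 1: 0x00
After XOR with byte 0xB1: 0xB1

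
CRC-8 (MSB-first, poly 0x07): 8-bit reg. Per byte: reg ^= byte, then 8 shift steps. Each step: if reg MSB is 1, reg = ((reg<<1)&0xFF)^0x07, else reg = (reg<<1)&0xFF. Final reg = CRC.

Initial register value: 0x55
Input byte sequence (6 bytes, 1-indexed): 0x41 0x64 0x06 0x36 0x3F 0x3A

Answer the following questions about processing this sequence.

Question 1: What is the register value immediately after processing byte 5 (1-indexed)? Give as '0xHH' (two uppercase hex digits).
After byte 1 (0x41): reg=0x6C
After byte 2 (0x64): reg=0x38
After byte 3 (0x06): reg=0xBA
After byte 4 (0x36): reg=0xAD
After byte 5 (0x3F): reg=0xF7

Answer: 0xF7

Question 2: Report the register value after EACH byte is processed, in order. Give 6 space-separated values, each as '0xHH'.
0x6C 0x38 0xBA 0xAD 0xF7 0x6D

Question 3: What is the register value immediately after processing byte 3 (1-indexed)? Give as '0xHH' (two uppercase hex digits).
Answer: 0xBA

Derivation:
After byte 1 (0x41): reg=0x6C
After byte 2 (0x64): reg=0x38
After byte 3 (0x06): reg=0xBA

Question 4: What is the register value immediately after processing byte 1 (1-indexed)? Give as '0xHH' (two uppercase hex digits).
Answer: 0x6C

Derivation:
After byte 1 (0x41): reg=0x6C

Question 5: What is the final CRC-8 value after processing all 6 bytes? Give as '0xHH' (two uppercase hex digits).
After byte 1 (0x41): reg=0x6C
After byte 2 (0x64): reg=0x38
After byte 3 (0x06): reg=0xBA
After byte 4 (0x36): reg=0xAD
After byte 5 (0x3F): reg=0xF7
After byte 6 (0x3A): reg=0x6D

Answer: 0x6D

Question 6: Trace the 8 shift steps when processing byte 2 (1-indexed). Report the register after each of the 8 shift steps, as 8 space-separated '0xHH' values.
After byte 1 (0x41): reg=0x6C
Register before byte 2: 0x6C
After XOR with byte 0x64: 0x08

Answer: 0x10 0x20 0x40 0x80 0x07 0x0E 0x1C 0x38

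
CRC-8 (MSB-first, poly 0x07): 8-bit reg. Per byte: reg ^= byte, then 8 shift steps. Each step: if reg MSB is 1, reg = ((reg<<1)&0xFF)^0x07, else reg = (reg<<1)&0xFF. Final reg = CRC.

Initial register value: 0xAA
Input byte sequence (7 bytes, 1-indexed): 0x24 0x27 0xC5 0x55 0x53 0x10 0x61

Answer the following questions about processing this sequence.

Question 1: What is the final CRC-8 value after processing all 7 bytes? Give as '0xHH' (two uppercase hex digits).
Answer: 0xA6

Derivation:
After byte 1 (0x24): reg=0xA3
After byte 2 (0x27): reg=0x95
After byte 3 (0xC5): reg=0xB7
After byte 4 (0x55): reg=0xA0
After byte 5 (0x53): reg=0xD7
After byte 6 (0x10): reg=0x5B
After byte 7 (0x61): reg=0xA6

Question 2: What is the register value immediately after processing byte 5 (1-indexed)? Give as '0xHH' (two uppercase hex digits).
Answer: 0xD7

Derivation:
After byte 1 (0x24): reg=0xA3
After byte 2 (0x27): reg=0x95
After byte 3 (0xC5): reg=0xB7
After byte 4 (0x55): reg=0xA0
After byte 5 (0x53): reg=0xD7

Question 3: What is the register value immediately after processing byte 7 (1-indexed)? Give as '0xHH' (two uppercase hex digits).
Answer: 0xA6

Derivation:
After byte 1 (0x24): reg=0xA3
After byte 2 (0x27): reg=0x95
After byte 3 (0xC5): reg=0xB7
After byte 4 (0x55): reg=0xA0
After byte 5 (0x53): reg=0xD7
After byte 6 (0x10): reg=0x5B
After byte 7 (0x61): reg=0xA6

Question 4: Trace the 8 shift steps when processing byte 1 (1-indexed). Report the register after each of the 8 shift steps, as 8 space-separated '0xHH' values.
Answer: 0x1B 0x36 0x6C 0xD8 0xB7 0x69 0xD2 0xA3

Derivation:
Register before byte 1: 0xAA
After XOR with byte 0x24: 0x8E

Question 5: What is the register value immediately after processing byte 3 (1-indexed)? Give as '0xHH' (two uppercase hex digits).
After byte 1 (0x24): reg=0xA3
After byte 2 (0x27): reg=0x95
After byte 3 (0xC5): reg=0xB7

Answer: 0xB7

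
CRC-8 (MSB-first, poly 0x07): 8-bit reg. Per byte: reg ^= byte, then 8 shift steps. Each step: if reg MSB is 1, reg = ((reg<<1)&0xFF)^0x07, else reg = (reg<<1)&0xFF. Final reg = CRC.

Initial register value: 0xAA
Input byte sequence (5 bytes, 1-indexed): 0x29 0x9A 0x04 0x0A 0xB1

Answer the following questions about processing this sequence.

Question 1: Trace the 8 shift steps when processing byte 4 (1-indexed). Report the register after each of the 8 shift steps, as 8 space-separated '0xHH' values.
After byte 1 (0x29): reg=0x80
After byte 2 (0x9A): reg=0x46
After byte 3 (0x04): reg=0xC9
Register before byte 4: 0xC9
After XOR with byte 0x0A: 0xC3

Answer: 0x81 0x05 0x0A 0x14 0x28 0x50 0xA0 0x47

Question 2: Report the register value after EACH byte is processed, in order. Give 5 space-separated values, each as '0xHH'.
0x80 0x46 0xC9 0x47 0xCC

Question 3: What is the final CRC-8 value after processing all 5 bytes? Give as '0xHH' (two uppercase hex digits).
After byte 1 (0x29): reg=0x80
After byte 2 (0x9A): reg=0x46
After byte 3 (0x04): reg=0xC9
After byte 4 (0x0A): reg=0x47
After byte 5 (0xB1): reg=0xCC

Answer: 0xCC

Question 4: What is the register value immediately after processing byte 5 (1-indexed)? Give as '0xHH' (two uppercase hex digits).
After byte 1 (0x29): reg=0x80
After byte 2 (0x9A): reg=0x46
After byte 3 (0x04): reg=0xC9
After byte 4 (0x0A): reg=0x47
After byte 5 (0xB1): reg=0xCC

Answer: 0xCC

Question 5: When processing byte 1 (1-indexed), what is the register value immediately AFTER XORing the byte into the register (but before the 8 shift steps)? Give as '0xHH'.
Answer: 0x83

Derivation:
Register before byte 1: 0xAA
Byte 1: 0x29
0xAA XOR 0x29 = 0x83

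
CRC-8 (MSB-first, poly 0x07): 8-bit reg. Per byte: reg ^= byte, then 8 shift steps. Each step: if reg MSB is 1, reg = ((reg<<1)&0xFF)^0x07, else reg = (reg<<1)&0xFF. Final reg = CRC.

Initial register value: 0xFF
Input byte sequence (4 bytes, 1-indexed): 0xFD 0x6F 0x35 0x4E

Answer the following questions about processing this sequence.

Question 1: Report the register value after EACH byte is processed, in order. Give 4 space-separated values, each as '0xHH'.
0x0E 0x20 0x6B 0xFB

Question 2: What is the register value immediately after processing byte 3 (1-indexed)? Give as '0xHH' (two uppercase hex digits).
After byte 1 (0xFD): reg=0x0E
After byte 2 (0x6F): reg=0x20
After byte 3 (0x35): reg=0x6B

Answer: 0x6B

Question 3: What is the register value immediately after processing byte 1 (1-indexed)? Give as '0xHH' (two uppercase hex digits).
Answer: 0x0E

Derivation:
After byte 1 (0xFD): reg=0x0E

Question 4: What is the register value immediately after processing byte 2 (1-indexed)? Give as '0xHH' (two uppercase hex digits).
After byte 1 (0xFD): reg=0x0E
After byte 2 (0x6F): reg=0x20

Answer: 0x20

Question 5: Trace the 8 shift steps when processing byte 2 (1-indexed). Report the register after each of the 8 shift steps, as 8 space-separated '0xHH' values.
Answer: 0xC2 0x83 0x01 0x02 0x04 0x08 0x10 0x20

Derivation:
After byte 1 (0xFD): reg=0x0E
Register before byte 2: 0x0E
After XOR with byte 0x6F: 0x61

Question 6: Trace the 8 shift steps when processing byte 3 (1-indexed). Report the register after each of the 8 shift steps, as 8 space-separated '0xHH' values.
After byte 1 (0xFD): reg=0x0E
After byte 2 (0x6F): reg=0x20
Register before byte 3: 0x20
After XOR with byte 0x35: 0x15

Answer: 0x2A 0x54 0xA8 0x57 0xAE 0x5B 0xB6 0x6B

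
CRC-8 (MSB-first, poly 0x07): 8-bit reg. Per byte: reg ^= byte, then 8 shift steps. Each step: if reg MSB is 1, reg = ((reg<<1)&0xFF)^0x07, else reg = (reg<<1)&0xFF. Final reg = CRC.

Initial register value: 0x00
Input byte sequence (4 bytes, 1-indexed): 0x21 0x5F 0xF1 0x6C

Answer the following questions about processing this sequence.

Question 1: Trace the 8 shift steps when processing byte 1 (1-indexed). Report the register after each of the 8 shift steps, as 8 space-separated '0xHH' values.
Register before byte 1: 0x00
After XOR with byte 0x21: 0x21

Answer: 0x42 0x84 0x0F 0x1E 0x3C 0x78 0xF0 0xE7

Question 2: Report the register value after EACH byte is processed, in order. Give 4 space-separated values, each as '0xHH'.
0xE7 0x21 0x3E 0xB9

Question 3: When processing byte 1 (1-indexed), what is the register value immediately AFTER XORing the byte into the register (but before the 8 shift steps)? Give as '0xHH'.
Answer: 0x21

Derivation:
Register before byte 1: 0x00
Byte 1: 0x21
0x00 XOR 0x21 = 0x21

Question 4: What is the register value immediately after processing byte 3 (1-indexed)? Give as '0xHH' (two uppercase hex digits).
Answer: 0x3E

Derivation:
After byte 1 (0x21): reg=0xE7
After byte 2 (0x5F): reg=0x21
After byte 3 (0xF1): reg=0x3E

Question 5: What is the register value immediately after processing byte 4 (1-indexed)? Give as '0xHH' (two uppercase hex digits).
After byte 1 (0x21): reg=0xE7
After byte 2 (0x5F): reg=0x21
After byte 3 (0xF1): reg=0x3E
After byte 4 (0x6C): reg=0xB9

Answer: 0xB9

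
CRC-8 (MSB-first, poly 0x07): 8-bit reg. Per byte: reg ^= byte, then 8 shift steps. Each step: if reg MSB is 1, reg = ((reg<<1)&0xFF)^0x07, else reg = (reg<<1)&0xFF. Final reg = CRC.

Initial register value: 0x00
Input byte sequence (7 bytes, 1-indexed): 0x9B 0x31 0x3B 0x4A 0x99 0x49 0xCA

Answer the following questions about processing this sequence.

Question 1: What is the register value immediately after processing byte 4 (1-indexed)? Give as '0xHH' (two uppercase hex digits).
Answer: 0xC9

Derivation:
After byte 1 (0x9B): reg=0xC8
After byte 2 (0x31): reg=0xE1
After byte 3 (0x3B): reg=0x08
After byte 4 (0x4A): reg=0xC9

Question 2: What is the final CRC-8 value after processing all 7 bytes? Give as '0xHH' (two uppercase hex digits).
After byte 1 (0x9B): reg=0xC8
After byte 2 (0x31): reg=0xE1
After byte 3 (0x3B): reg=0x08
After byte 4 (0x4A): reg=0xC9
After byte 5 (0x99): reg=0xB7
After byte 6 (0x49): reg=0xF4
After byte 7 (0xCA): reg=0xBA

Answer: 0xBA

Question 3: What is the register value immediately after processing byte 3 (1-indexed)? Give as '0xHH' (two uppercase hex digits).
After byte 1 (0x9B): reg=0xC8
After byte 2 (0x31): reg=0xE1
After byte 3 (0x3B): reg=0x08

Answer: 0x08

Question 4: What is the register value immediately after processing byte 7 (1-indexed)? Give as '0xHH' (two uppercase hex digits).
Answer: 0xBA

Derivation:
After byte 1 (0x9B): reg=0xC8
After byte 2 (0x31): reg=0xE1
After byte 3 (0x3B): reg=0x08
After byte 4 (0x4A): reg=0xC9
After byte 5 (0x99): reg=0xB7
After byte 6 (0x49): reg=0xF4
After byte 7 (0xCA): reg=0xBA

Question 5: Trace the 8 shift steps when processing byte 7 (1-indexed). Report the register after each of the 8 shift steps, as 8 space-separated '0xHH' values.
Answer: 0x7C 0xF8 0xF7 0xE9 0xD5 0xAD 0x5D 0xBA

Derivation:
After byte 1 (0x9B): reg=0xC8
After byte 2 (0x31): reg=0xE1
After byte 3 (0x3B): reg=0x08
After byte 4 (0x4A): reg=0xC9
After byte 5 (0x99): reg=0xB7
After byte 6 (0x49): reg=0xF4
Register before byte 7: 0xF4
After XOR with byte 0xCA: 0x3E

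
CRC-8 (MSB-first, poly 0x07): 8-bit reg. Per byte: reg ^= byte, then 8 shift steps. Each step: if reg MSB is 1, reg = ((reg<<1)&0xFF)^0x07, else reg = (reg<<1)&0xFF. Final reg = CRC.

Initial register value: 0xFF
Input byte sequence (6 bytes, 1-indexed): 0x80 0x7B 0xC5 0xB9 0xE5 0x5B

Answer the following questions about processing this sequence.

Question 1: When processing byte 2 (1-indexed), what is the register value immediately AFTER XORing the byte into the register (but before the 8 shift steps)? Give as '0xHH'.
Register before byte 2: 0x7A
Byte 2: 0x7B
0x7A XOR 0x7B = 0x01

Answer: 0x01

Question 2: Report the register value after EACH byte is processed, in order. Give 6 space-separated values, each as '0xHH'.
0x7A 0x07 0x40 0xE1 0x1C 0xD2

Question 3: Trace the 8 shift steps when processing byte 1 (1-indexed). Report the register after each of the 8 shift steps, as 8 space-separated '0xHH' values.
Register before byte 1: 0xFF
After XOR with byte 0x80: 0x7F

Answer: 0xFE 0xFB 0xF1 0xE5 0xCD 0x9D 0x3D 0x7A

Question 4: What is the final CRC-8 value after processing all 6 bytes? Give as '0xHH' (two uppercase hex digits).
Answer: 0xD2

Derivation:
After byte 1 (0x80): reg=0x7A
After byte 2 (0x7B): reg=0x07
After byte 3 (0xC5): reg=0x40
After byte 4 (0xB9): reg=0xE1
After byte 5 (0xE5): reg=0x1C
After byte 6 (0x5B): reg=0xD2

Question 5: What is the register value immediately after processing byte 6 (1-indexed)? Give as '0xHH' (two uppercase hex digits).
Answer: 0xD2

Derivation:
After byte 1 (0x80): reg=0x7A
After byte 2 (0x7B): reg=0x07
After byte 3 (0xC5): reg=0x40
After byte 4 (0xB9): reg=0xE1
After byte 5 (0xE5): reg=0x1C
After byte 6 (0x5B): reg=0xD2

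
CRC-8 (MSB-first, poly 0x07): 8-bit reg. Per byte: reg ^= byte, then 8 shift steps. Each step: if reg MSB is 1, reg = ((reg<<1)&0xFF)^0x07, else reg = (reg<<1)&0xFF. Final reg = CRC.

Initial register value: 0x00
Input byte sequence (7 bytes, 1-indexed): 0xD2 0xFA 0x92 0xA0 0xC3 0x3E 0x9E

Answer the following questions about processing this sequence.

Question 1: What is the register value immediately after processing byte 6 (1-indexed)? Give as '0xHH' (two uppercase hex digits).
Answer: 0xD8

Derivation:
After byte 1 (0xD2): reg=0x30
After byte 2 (0xFA): reg=0x78
After byte 3 (0x92): reg=0x98
After byte 4 (0xA0): reg=0xA8
After byte 5 (0xC3): reg=0x16
After byte 6 (0x3E): reg=0xD8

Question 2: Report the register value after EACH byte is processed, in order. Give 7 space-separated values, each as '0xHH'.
0x30 0x78 0x98 0xA8 0x16 0xD8 0xD5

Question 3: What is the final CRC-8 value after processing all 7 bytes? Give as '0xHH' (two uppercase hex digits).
Answer: 0xD5

Derivation:
After byte 1 (0xD2): reg=0x30
After byte 2 (0xFA): reg=0x78
After byte 3 (0x92): reg=0x98
After byte 4 (0xA0): reg=0xA8
After byte 5 (0xC3): reg=0x16
After byte 6 (0x3E): reg=0xD8
After byte 7 (0x9E): reg=0xD5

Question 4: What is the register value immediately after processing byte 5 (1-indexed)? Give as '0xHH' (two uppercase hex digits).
Answer: 0x16

Derivation:
After byte 1 (0xD2): reg=0x30
After byte 2 (0xFA): reg=0x78
After byte 3 (0x92): reg=0x98
After byte 4 (0xA0): reg=0xA8
After byte 5 (0xC3): reg=0x16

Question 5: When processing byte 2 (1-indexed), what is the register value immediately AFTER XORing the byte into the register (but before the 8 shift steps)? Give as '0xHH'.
Register before byte 2: 0x30
Byte 2: 0xFA
0x30 XOR 0xFA = 0xCA

Answer: 0xCA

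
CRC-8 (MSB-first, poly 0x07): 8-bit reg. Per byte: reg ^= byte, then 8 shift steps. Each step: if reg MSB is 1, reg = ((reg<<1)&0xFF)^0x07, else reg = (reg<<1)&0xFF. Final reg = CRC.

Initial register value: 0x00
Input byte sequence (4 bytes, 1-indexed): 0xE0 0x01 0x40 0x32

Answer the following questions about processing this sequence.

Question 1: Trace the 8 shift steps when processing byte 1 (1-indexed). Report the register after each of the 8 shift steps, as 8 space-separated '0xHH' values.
Answer: 0xC7 0x89 0x15 0x2A 0x54 0xA8 0x57 0xAE

Derivation:
Register before byte 1: 0x00
After XOR with byte 0xE0: 0xE0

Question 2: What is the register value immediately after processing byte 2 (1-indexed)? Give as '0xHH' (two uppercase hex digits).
Answer: 0x44

Derivation:
After byte 1 (0xE0): reg=0xAE
After byte 2 (0x01): reg=0x44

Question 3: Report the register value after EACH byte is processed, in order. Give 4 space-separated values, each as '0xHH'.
0xAE 0x44 0x1C 0xCA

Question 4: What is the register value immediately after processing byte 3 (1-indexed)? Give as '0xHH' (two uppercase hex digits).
Answer: 0x1C

Derivation:
After byte 1 (0xE0): reg=0xAE
After byte 2 (0x01): reg=0x44
After byte 3 (0x40): reg=0x1C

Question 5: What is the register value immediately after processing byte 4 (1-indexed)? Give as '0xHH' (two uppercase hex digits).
After byte 1 (0xE0): reg=0xAE
After byte 2 (0x01): reg=0x44
After byte 3 (0x40): reg=0x1C
After byte 4 (0x32): reg=0xCA

Answer: 0xCA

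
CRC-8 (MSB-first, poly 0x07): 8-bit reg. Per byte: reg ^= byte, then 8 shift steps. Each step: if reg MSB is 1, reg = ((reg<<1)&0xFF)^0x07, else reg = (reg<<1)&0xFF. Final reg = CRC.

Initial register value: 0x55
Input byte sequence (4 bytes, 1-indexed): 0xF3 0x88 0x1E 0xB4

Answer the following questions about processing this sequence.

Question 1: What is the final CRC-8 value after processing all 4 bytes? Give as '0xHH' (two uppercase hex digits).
Answer: 0x55

Derivation:
After byte 1 (0xF3): reg=0x7B
After byte 2 (0x88): reg=0xD7
After byte 3 (0x1E): reg=0x71
After byte 4 (0xB4): reg=0x55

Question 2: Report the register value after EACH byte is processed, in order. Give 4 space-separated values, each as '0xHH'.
0x7B 0xD7 0x71 0x55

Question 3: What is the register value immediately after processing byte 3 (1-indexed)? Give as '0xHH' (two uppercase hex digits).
After byte 1 (0xF3): reg=0x7B
After byte 2 (0x88): reg=0xD7
After byte 3 (0x1E): reg=0x71

Answer: 0x71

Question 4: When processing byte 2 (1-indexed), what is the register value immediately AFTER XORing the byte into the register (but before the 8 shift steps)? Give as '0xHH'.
Answer: 0xF3

Derivation:
Register before byte 2: 0x7B
Byte 2: 0x88
0x7B XOR 0x88 = 0xF3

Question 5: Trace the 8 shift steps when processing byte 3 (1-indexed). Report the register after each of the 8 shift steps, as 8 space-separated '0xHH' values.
Answer: 0x95 0x2D 0x5A 0xB4 0x6F 0xDE 0xBB 0x71

Derivation:
After byte 1 (0xF3): reg=0x7B
After byte 2 (0x88): reg=0xD7
Register before byte 3: 0xD7
After XOR with byte 0x1E: 0xC9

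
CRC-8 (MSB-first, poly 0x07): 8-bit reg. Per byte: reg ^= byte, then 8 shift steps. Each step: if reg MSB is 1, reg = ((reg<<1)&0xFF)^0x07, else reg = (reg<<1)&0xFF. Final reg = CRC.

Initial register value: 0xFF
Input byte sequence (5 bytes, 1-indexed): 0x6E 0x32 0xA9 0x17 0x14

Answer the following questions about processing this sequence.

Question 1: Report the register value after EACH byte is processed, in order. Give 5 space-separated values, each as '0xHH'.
0xFE 0x6A 0x47 0xB7 0x60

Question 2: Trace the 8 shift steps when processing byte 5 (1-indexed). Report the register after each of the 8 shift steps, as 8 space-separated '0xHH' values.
After byte 1 (0x6E): reg=0xFE
After byte 2 (0x32): reg=0x6A
After byte 3 (0xA9): reg=0x47
After byte 4 (0x17): reg=0xB7
Register before byte 5: 0xB7
After XOR with byte 0x14: 0xA3

Answer: 0x41 0x82 0x03 0x06 0x0C 0x18 0x30 0x60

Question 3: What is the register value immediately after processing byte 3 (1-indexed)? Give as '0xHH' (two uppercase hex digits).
Answer: 0x47

Derivation:
After byte 1 (0x6E): reg=0xFE
After byte 2 (0x32): reg=0x6A
After byte 3 (0xA9): reg=0x47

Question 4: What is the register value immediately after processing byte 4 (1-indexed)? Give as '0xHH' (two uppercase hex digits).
Answer: 0xB7

Derivation:
After byte 1 (0x6E): reg=0xFE
After byte 2 (0x32): reg=0x6A
After byte 3 (0xA9): reg=0x47
After byte 4 (0x17): reg=0xB7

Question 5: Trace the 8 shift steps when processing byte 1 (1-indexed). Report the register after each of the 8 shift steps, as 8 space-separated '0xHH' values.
Answer: 0x25 0x4A 0x94 0x2F 0x5E 0xBC 0x7F 0xFE

Derivation:
Register before byte 1: 0xFF
After XOR with byte 0x6E: 0x91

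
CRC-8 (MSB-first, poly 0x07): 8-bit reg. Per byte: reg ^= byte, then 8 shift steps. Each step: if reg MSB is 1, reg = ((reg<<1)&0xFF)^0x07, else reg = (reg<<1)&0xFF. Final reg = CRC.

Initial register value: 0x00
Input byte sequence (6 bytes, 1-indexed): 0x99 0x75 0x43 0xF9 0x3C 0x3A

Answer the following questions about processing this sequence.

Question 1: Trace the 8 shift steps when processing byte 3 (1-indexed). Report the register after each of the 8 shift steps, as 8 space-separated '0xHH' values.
Answer: 0xA6 0x4B 0x96 0x2B 0x56 0xAC 0x5F 0xBE

Derivation:
After byte 1 (0x99): reg=0xC6
After byte 2 (0x75): reg=0x10
Register before byte 3: 0x10
After XOR with byte 0x43: 0x53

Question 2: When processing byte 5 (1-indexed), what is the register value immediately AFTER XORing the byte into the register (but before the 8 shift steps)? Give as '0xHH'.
Answer: 0xEE

Derivation:
Register before byte 5: 0xD2
Byte 5: 0x3C
0xD2 XOR 0x3C = 0xEE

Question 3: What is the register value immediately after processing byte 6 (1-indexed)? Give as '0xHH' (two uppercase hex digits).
After byte 1 (0x99): reg=0xC6
After byte 2 (0x75): reg=0x10
After byte 3 (0x43): reg=0xBE
After byte 4 (0xF9): reg=0xD2
After byte 5 (0x3C): reg=0x84
After byte 6 (0x3A): reg=0x33

Answer: 0x33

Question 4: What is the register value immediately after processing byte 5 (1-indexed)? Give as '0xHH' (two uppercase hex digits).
Answer: 0x84

Derivation:
After byte 1 (0x99): reg=0xC6
After byte 2 (0x75): reg=0x10
After byte 3 (0x43): reg=0xBE
After byte 4 (0xF9): reg=0xD2
After byte 5 (0x3C): reg=0x84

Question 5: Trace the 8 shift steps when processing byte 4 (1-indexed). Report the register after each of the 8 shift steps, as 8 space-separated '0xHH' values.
Answer: 0x8E 0x1B 0x36 0x6C 0xD8 0xB7 0x69 0xD2

Derivation:
After byte 1 (0x99): reg=0xC6
After byte 2 (0x75): reg=0x10
After byte 3 (0x43): reg=0xBE
Register before byte 4: 0xBE
After XOR with byte 0xF9: 0x47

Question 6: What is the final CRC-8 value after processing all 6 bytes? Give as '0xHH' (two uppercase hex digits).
After byte 1 (0x99): reg=0xC6
After byte 2 (0x75): reg=0x10
After byte 3 (0x43): reg=0xBE
After byte 4 (0xF9): reg=0xD2
After byte 5 (0x3C): reg=0x84
After byte 6 (0x3A): reg=0x33

Answer: 0x33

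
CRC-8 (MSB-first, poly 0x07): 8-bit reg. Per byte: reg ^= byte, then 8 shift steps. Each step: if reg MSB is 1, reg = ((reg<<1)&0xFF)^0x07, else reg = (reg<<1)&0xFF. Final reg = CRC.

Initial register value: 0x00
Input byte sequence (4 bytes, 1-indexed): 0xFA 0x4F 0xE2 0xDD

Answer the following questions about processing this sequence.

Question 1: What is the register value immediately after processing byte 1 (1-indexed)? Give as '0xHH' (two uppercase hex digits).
Answer: 0xE8

Derivation:
After byte 1 (0xFA): reg=0xE8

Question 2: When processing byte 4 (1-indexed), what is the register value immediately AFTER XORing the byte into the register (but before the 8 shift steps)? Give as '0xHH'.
Register before byte 4: 0xD3
Byte 4: 0xDD
0xD3 XOR 0xDD = 0x0E

Answer: 0x0E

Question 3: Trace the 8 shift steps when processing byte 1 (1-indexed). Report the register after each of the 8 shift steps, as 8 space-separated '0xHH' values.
Register before byte 1: 0x00
After XOR with byte 0xFA: 0xFA

Answer: 0xF3 0xE1 0xC5 0x8D 0x1D 0x3A 0x74 0xE8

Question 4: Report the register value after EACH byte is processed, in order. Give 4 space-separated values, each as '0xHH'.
0xE8 0x7C 0xD3 0x2A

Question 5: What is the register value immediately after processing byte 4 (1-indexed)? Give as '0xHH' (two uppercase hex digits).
After byte 1 (0xFA): reg=0xE8
After byte 2 (0x4F): reg=0x7C
After byte 3 (0xE2): reg=0xD3
After byte 4 (0xDD): reg=0x2A

Answer: 0x2A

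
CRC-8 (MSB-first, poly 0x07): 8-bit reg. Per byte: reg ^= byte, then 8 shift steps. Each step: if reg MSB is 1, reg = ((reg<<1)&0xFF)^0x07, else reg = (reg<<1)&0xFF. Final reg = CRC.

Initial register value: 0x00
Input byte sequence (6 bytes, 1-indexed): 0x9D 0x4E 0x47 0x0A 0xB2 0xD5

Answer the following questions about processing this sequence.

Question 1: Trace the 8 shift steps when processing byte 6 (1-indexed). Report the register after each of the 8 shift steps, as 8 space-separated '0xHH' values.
After byte 1 (0x9D): reg=0xDA
After byte 2 (0x4E): reg=0xE5
After byte 3 (0x47): reg=0x67
After byte 4 (0x0A): reg=0x04
After byte 5 (0xB2): reg=0x0B
Register before byte 6: 0x0B
After XOR with byte 0xD5: 0xDE

Answer: 0xBB 0x71 0xE2 0xC3 0x81 0x05 0x0A 0x14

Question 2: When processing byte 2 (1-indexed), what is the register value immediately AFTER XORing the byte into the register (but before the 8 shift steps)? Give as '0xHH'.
Answer: 0x94

Derivation:
Register before byte 2: 0xDA
Byte 2: 0x4E
0xDA XOR 0x4E = 0x94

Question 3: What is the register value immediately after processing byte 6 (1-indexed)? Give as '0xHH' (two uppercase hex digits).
Answer: 0x14

Derivation:
After byte 1 (0x9D): reg=0xDA
After byte 2 (0x4E): reg=0xE5
After byte 3 (0x47): reg=0x67
After byte 4 (0x0A): reg=0x04
After byte 5 (0xB2): reg=0x0B
After byte 6 (0xD5): reg=0x14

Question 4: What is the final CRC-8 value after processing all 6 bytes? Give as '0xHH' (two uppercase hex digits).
After byte 1 (0x9D): reg=0xDA
After byte 2 (0x4E): reg=0xE5
After byte 3 (0x47): reg=0x67
After byte 4 (0x0A): reg=0x04
After byte 5 (0xB2): reg=0x0B
After byte 6 (0xD5): reg=0x14

Answer: 0x14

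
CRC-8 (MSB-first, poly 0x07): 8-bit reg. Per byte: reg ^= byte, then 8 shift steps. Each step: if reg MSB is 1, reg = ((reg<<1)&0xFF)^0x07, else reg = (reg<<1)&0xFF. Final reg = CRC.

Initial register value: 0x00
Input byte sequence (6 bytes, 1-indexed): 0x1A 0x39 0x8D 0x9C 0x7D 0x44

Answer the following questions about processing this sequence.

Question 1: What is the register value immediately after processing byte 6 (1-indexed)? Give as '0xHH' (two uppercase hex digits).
After byte 1 (0x1A): reg=0x46
After byte 2 (0x39): reg=0x7A
After byte 3 (0x8D): reg=0xCB
After byte 4 (0x9C): reg=0xA2
After byte 5 (0x7D): reg=0x13
After byte 6 (0x44): reg=0xA2

Answer: 0xA2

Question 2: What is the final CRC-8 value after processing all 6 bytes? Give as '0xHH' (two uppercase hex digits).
Answer: 0xA2

Derivation:
After byte 1 (0x1A): reg=0x46
After byte 2 (0x39): reg=0x7A
After byte 3 (0x8D): reg=0xCB
After byte 4 (0x9C): reg=0xA2
After byte 5 (0x7D): reg=0x13
After byte 6 (0x44): reg=0xA2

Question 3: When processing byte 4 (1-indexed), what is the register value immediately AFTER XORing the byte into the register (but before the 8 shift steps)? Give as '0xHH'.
Register before byte 4: 0xCB
Byte 4: 0x9C
0xCB XOR 0x9C = 0x57

Answer: 0x57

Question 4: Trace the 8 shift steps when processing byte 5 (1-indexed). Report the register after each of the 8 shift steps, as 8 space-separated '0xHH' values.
After byte 1 (0x1A): reg=0x46
After byte 2 (0x39): reg=0x7A
After byte 3 (0x8D): reg=0xCB
After byte 4 (0x9C): reg=0xA2
Register before byte 5: 0xA2
After XOR with byte 0x7D: 0xDF

Answer: 0xB9 0x75 0xEA 0xD3 0xA1 0x45 0x8A 0x13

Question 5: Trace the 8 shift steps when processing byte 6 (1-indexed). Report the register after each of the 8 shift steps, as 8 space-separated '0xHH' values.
Answer: 0xAE 0x5B 0xB6 0x6B 0xD6 0xAB 0x51 0xA2

Derivation:
After byte 1 (0x1A): reg=0x46
After byte 2 (0x39): reg=0x7A
After byte 3 (0x8D): reg=0xCB
After byte 4 (0x9C): reg=0xA2
After byte 5 (0x7D): reg=0x13
Register before byte 6: 0x13
After XOR with byte 0x44: 0x57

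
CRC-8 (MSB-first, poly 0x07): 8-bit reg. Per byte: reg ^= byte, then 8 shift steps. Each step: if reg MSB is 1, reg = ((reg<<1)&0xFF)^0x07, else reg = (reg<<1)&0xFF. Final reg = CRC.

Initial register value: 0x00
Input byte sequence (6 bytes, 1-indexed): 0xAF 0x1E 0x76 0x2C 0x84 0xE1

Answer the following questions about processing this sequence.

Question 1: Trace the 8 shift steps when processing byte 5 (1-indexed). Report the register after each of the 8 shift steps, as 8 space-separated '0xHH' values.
Answer: 0x7E 0xFC 0xFF 0xF9 0xF5 0xED 0xDD 0xBD

Derivation:
After byte 1 (0xAF): reg=0x44
After byte 2 (0x1E): reg=0x81
After byte 3 (0x76): reg=0xCB
After byte 4 (0x2C): reg=0xBB
Register before byte 5: 0xBB
After XOR with byte 0x84: 0x3F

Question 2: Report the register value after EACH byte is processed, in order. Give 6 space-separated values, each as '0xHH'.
0x44 0x81 0xCB 0xBB 0xBD 0x93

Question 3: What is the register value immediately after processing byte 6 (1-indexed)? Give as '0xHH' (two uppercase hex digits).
Answer: 0x93

Derivation:
After byte 1 (0xAF): reg=0x44
After byte 2 (0x1E): reg=0x81
After byte 3 (0x76): reg=0xCB
After byte 4 (0x2C): reg=0xBB
After byte 5 (0x84): reg=0xBD
After byte 6 (0xE1): reg=0x93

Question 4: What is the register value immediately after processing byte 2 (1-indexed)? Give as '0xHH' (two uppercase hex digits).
After byte 1 (0xAF): reg=0x44
After byte 2 (0x1E): reg=0x81

Answer: 0x81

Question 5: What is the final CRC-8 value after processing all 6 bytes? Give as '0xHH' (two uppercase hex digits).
Answer: 0x93

Derivation:
After byte 1 (0xAF): reg=0x44
After byte 2 (0x1E): reg=0x81
After byte 3 (0x76): reg=0xCB
After byte 4 (0x2C): reg=0xBB
After byte 5 (0x84): reg=0xBD
After byte 6 (0xE1): reg=0x93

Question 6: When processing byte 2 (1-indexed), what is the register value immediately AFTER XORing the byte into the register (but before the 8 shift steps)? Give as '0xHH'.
Answer: 0x5A

Derivation:
Register before byte 2: 0x44
Byte 2: 0x1E
0x44 XOR 0x1E = 0x5A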